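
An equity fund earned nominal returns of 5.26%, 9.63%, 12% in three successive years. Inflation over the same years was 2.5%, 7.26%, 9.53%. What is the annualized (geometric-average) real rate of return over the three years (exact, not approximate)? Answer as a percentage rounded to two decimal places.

Compound the nominal returns: 1.0526 × 1.0963 × 1.1200 = 1.29244123.
Compound inflation: 1.0250 × 1.0726 × 1.0953 = 1.20418925.
Deflate: 1.29244123 / 1.20418925 = 1.07328746.
Annualized real rate = 1.07328746^(1/3) − 1 = 2.3856% → 2.39%.

2.39%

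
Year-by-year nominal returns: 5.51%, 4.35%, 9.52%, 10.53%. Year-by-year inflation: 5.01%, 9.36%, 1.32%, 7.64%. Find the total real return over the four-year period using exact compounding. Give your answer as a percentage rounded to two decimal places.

6.41%

Nominal growth factor = 1.0551 × 1.0435 × 1.0952 × 1.1053 = 1.332784
Price-level growth factor = 1.0501 × 1.0936 × 1.0132 × 1.0764 = 1.252443
Real growth factor = 1.332784 / 1.252443 = 1.064147
Total real return = 1.064147 − 1 → 6.41%.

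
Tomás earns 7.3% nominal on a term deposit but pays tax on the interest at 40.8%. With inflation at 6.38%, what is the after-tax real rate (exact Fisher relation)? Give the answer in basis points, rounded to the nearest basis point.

-193 basis points

After-tax nominal return = 7.3% × (1 − 0.408) = 4.3216%.
1 + r = 1.043216 / 1.06380 = 0.9806505
After-tax real rate = 0.9806505 − 1 → -193 basis points.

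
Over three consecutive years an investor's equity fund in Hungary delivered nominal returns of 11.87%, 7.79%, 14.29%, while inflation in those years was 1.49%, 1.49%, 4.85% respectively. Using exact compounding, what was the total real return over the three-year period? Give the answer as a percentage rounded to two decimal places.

Compound the nominal returns: 1.1187 × 1.0779 × 1.1429 = 1.378162.
Compound inflation: 1.0149 × 1.0149 × 1.0485 = 1.079978.
Deflate: 1.378162 / 1.079978 = 1.276102.
Total real return = 1.276102 − 1 → 27.61%.

27.61%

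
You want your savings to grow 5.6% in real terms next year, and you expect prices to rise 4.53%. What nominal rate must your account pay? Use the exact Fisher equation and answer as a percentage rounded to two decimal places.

(1 + i) = (1 + r)(1 + π) = 1.05600 × 1.04530 = 1.1038368
i = 1.1038368 − 1, so the required nominal rate is 10.38%.

10.38%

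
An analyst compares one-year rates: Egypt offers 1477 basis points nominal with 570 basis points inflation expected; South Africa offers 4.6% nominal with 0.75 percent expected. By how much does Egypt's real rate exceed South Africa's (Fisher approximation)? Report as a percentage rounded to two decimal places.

Egypt: 14.77% − 5.7% = 9.070%
South Africa: 4.6% − 0.75% = 3.850%
Differential = 5.220% → 5.22%.

5.22%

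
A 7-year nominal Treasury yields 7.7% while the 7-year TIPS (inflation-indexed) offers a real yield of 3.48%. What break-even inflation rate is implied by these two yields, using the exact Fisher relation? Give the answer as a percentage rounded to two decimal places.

(1 + π) = (1 + i)/(1 + r) = 1.07700 / 1.03480 = 1.040781
Break-even inflation = 1.040781 − 1 → 4.08%.

4.08%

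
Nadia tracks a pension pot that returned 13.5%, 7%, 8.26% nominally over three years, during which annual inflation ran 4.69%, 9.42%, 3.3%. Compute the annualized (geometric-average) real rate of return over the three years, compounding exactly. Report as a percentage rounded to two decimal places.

3.57%

Nominal growth factor = 1.1350 × 1.0700 × 1.0826 = 1.31476357
Price-level growth factor = 1.0469 × 1.0942 × 1.0330 = 1.18332007
Real growth factor = 1.31476357 / 1.18332007 = 1.11108026
Annualized real rate = 1.11108026^(1/3) − 1 = 3.5735% → 3.57%.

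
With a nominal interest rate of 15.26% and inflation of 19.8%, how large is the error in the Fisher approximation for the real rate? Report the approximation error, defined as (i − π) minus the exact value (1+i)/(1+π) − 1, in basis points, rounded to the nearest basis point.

Approximate: r ≈ 15.260% − 19.800% = -4.5400%
Exact: (1 + 0.1526)/(1 + 0.1980) − 1 = -3.7896%
Error = -4.5400% − (-3.7896%) = -0.7504% → -75 basis points.

-75 basis points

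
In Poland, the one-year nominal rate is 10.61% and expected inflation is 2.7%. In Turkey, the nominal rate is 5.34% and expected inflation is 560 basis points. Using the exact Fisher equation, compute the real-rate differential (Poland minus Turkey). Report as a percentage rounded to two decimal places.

Poland: (1 + 0.1061)/(1 + 0.0270) − 1 = 7.7020%
Turkey: (1 + 0.0534)/(1 + 0.0560) − 1 = -0.2462%
Differential = 7.7020% − (-0.2462%) = 7.9483% → 7.95%.

7.95%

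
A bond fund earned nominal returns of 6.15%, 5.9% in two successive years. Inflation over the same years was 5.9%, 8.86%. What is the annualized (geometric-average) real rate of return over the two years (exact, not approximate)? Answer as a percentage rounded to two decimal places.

Compound the nominal returns: 1.0615 × 1.0590 = 1.12412850.
Compound inflation: 1.0590 × 1.0886 = 1.15282740.
Deflate: 1.12412850 / 1.15282740 = 0.97510564.
Annualized real rate = 0.97510564^(1/2) − 1 = -1.2526% → -1.25%.

-1.25%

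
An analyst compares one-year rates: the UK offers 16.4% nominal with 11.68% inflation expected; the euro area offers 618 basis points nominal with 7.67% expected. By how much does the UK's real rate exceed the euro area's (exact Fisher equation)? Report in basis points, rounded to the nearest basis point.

The UK: (1 + 0.1640)/(1 + 0.1168) − 1 = 4.2264%
The euro area: (1 + 0.0618)/(1 + 0.0767) − 1 = -1.3839%
Differential = 4.2264% − (-1.3839%) = 5.6102% → 561 basis points.

561 basis points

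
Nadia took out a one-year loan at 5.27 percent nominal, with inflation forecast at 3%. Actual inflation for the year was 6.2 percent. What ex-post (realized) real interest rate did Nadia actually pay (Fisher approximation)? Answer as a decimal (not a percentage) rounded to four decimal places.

Ex-post: 5.27% − 6.2% = -0.930%
So the realized real rate is -0.0093.

-0.0093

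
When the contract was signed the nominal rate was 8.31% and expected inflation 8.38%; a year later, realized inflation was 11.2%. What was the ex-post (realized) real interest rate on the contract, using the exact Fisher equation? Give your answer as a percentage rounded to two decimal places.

Ex-post: (1 + 0.0831)/(1 + 0.1120) − 1 = -2.5989%
So the realized real rate is -2.60%.

-2.60%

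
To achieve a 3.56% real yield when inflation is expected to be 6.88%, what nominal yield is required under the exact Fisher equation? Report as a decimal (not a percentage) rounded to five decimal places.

(1 + i) = (1 + r)(1 + π) = 1.03560 × 1.06880 = 1.10684928
i = 1.10684928 − 1, so the required nominal rate is 0.10685.

0.10685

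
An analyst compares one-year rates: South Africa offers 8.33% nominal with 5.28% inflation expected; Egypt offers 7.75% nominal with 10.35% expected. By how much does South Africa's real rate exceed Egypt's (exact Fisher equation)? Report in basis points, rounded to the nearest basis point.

South Africa: (1 + 0.0833)/(1 + 0.0528) − 1 = 2.8970%
Egypt: (1 + 0.0775)/(1 + 0.1035) − 1 = -2.3561%
Differential = 2.8970% − (-2.3561%) = 5.2532% → 525 basis points.

525 basis points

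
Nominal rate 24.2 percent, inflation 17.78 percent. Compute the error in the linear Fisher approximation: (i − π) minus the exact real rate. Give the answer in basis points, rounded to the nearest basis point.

97 basis points

Approximate: r ≈ 24.200% − 17.780% = 6.4200%
Exact: (1 + 0.2420)/(1 + 0.1778) − 1 = 5.4508%
Error = 6.4200% − 5.4508% = 0.9692% → 97 basis points.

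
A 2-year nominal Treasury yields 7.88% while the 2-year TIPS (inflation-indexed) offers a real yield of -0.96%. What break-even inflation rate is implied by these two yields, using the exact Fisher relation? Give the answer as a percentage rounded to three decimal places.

8.926%

(1 + π) = (1 + i)/(1 + r) = 1.07880 / 0.99040 = 1.089257
Break-even inflation = 1.089257 − 1 → 8.926%.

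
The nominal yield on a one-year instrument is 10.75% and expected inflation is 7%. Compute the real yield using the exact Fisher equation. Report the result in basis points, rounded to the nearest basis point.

By the Fisher relation, 1 + r = (1 + i)/(1 + π).
1 + r = 1.10750 / 1.07000 = 1.035047
r = 1.035047 − 1 = 3.5047%, i.e. 350 basis points.

350 basis points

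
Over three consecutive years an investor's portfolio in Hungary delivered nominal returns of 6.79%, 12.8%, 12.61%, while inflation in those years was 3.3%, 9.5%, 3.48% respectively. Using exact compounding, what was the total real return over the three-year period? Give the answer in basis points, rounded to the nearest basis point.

Nominal growth factor = 1.0679 × 1.1280 × 1.1261 = 1.356490
Price-level growth factor = 1.0330 × 1.0950 × 1.0348 = 1.170498
Real growth factor = 1.356490 / 1.170498 = 1.158900
Total real return = 1.158900 − 1 → 1589 basis points.

1589 basis points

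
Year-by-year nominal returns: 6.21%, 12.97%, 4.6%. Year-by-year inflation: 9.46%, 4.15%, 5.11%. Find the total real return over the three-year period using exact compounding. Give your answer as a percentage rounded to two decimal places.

Compound the nominal returns: 1.0621 × 1.1297 × 1.0460 = 1.255048.
Compound inflation: 1.0946 × 1.0415 × 1.0511 = 1.198281.
Deflate: 1.255048 / 1.198281 = 1.047373.
Total real return = 1.047373 − 1 → 4.74%.

4.74%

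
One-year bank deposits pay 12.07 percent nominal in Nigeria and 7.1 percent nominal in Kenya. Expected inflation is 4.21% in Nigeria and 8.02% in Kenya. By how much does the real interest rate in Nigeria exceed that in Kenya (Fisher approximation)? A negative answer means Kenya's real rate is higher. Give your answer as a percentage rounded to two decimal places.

Nigeria: 12.07% − 4.21% = 7.860%
Kenya: 7.1% − 8.02% = -0.920%
Differential = 8.780% → 8.78%.

8.78%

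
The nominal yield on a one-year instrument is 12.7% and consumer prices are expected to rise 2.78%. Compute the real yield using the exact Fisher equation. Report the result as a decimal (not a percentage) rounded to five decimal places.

0.09652

1 + r = 1.12700 / 1.02780 = 1.096517
r = 1.096517 − 1 = 9.6517%, i.e. 0.09652.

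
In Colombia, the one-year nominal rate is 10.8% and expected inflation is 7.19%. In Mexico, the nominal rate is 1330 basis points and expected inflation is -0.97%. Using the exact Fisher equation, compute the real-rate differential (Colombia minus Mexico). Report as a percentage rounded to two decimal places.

Colombia: (1 + 0.1080)/(1 + 0.0719) − 1 = 3.3679%
Mexico: (1 + 0.1330)/(1 − 0.0097) − 1 = 14.4098%
Differential = 3.3679% − 14.4098% = -11.0419% → -11.04%.

-11.04%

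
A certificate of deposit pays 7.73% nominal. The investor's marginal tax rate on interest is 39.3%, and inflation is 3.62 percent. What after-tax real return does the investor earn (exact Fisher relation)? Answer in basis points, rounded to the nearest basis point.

After-tax nominal return = 7.73% × (1 − 0.393) = 4.69211%.
1 + r = 1.0469211 / 1.03620 = 1.010347
After-tax real rate = 1.010347 − 1 → 103 basis points.

103 basis points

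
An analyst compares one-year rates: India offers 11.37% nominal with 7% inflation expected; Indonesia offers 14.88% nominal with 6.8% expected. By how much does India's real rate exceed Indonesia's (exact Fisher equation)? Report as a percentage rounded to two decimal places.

-3.48%

India: (1 + 0.1137)/(1 + 0.0700) − 1 = 4.0841%
Indonesia: (1 + 0.1488)/(1 + 0.0680) − 1 = 7.5655%
Differential = 4.0841% − 7.5655% = -3.4814% → -3.48%.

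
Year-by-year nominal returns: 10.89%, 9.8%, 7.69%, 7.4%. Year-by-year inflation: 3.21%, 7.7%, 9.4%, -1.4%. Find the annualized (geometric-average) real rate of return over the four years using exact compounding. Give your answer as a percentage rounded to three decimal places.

Compound the nominal returns: 1.1089 × 1.0980 × 1.0769 × 1.0740 = 1.40823256.
Compound inflation: 1.0321 × 1.0770 × 1.0940 × 0.9860 = 1.19903461.
Deflate: 1.40823256 / 1.19903461 = 1.17447199.
Annualized real rate = 1.17447199^(1/4) − 1 = 4.1024% → 4.102%.

4.102%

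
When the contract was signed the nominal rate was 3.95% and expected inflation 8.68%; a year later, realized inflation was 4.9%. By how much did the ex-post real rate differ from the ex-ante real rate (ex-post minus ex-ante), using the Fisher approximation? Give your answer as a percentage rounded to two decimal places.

3.78%

Ex-ante: 3.95% − 8.68% = -4.730%
Ex-post: 3.95% − 4.9% = -0.950%
Difference (ex-post − ex-ante) = 3.7800% → 3.78%.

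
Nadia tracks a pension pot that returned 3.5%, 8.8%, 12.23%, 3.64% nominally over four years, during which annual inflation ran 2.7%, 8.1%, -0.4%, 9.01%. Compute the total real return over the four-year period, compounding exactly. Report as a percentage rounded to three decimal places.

8.664%

Compound the nominal returns: 1.0350 × 1.0880 × 1.1223 × 1.0364 = 1.3098019.
Compound inflation: 1.0270 × 1.0810 × 0.9960 × 1.0901 = 1.2053740.
Deflate: 1.3098019 / 1.2053740 = 1.0866353.
Total real return = 1.0866353 − 1 → 8.664%.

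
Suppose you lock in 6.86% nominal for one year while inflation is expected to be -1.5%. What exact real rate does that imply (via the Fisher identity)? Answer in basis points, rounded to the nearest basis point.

849 basis points

By the Fisher identity, 1 + r = (1 + i)/(1 + π).
1 + r = 1.06860 / 0.98500 = 1.084873
r = 1.084873 − 1 = 8.4873%, i.e. 849 basis points.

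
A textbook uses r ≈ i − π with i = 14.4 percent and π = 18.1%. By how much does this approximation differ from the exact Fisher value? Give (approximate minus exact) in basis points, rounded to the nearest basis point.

-57 basis points

Approximate: r ≈ 14.400% − 18.100% = -3.7000%
Exact: (1 + 0.1440)/(1 + 0.1810) − 1 = -3.1329%
Error = -3.7000% − (-3.1329%) = -0.5671% → -57 basis points.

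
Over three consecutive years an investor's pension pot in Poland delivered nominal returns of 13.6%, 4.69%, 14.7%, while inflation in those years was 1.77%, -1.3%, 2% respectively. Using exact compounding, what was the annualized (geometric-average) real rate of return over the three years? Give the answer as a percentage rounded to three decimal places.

Nominal growth factor = 1.1360 × 1.0469 × 1.1470 = 1.36410232
Price-level growth factor = 1.0177 × 0.9870 × 1.0200 = 1.02455930
Real growth factor = 1.36410232 / 1.02455930 = 1.33140398
Annualized real rate = 1.33140398^(1/3) − 1 = 10.0111% → 10.011%.

10.011%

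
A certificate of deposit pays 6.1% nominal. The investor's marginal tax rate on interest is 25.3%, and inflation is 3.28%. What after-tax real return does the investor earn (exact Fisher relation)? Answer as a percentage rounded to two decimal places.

After-tax nominal return = 6.1% × (1 − 0.253) = 4.5567%.
1 + r = 1.045567 / 1.03280 = 1.012362
After-tax real rate = 1.012362 − 1 → 1.24%.

1.24%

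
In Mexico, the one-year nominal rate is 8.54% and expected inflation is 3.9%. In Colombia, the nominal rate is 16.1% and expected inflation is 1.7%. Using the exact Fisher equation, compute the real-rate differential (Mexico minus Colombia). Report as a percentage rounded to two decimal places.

Mexico: (1 + 0.0854)/(1 + 0.0390) − 1 = 4.4658%
Colombia: (1 + 0.1610)/(1 + 0.0170) − 1 = 14.1593%
Differential = 4.4658% − 14.1593% = -9.6935% → -9.69%.

-9.69%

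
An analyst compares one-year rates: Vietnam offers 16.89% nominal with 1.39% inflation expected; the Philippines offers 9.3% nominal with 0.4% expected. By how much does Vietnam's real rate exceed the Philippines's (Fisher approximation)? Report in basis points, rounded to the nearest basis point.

Vietnam: 16.89% − 1.39% = 15.500%
The Philippines: 9.3% − 0.4% = 8.900%
Differential = 6.600% → 660 basis points.

660 basis points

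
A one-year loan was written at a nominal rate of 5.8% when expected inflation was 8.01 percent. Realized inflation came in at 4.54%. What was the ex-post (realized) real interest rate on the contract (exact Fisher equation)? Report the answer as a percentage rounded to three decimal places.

1.205%

Ex-post: (1 + 0.0580)/(1 + 0.0454) − 1 = 1.2053%
So the realized real rate is 1.205%.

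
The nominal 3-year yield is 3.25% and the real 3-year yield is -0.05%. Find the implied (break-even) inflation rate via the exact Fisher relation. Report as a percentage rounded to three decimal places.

(1 + π) = (1 + i)/(1 + r) = 1.03250 / 0.99950 = 1.033017
Break-even inflation = 1.033017 − 1 → 3.302%.

3.302%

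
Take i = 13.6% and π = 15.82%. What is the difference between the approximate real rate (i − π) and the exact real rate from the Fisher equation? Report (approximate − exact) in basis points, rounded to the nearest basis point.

Approximate: r ≈ 13.600% − 15.820% = -2.2200%
Exact: (1 + 0.1360)/(1 + 0.1582) − 1 = -1.9168%
Error = -2.2200% − (-1.9168%) = -0.3032% → -30 basis points.

-30 basis points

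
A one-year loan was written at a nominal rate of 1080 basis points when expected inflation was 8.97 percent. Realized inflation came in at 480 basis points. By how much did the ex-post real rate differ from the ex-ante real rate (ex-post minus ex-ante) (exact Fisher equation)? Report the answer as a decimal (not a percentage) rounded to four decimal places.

0.0405

Ex-ante: (1 + 0.1080)/(1 + 0.0897) − 1 = 1.6794%
Ex-post: (1 + 0.1080)/(1 + 0.0480) − 1 = 5.7252%
Difference (ex-post − ex-ante) = 4.0458% → 0.0405.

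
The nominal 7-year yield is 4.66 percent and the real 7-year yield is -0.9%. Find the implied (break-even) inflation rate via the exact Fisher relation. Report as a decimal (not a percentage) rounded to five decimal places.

(1 + π) = (1 + i)/(1 + r) = 1.04660 / 0.99100 = 1.0561049
Break-even inflation = 1.0561049 − 1 → 0.05610.

0.05610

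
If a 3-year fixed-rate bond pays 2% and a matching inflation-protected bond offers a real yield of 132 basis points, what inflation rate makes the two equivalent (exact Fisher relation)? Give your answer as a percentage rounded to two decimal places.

0.67%

(1 + π) = (1 + i)/(1 + r) = 1.02000 / 1.01320 = 1.006711
Break-even inflation = 1.006711 − 1 → 0.67%.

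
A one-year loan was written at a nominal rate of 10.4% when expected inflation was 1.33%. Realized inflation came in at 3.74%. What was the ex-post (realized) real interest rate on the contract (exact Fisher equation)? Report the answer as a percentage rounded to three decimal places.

6.420%

Ex-post: (1 + 0.1040)/(1 + 0.0374) − 1 = 6.4199%
So the realized real rate is 6.420%.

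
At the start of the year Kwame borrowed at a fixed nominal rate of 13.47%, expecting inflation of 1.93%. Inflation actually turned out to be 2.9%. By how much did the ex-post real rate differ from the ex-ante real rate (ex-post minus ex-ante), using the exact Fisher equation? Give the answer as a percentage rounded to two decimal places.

Ex-ante: (1 + 0.1347)/(1 + 0.0193) − 1 = 11.3215%
Ex-post: (1 + 0.1347)/(1 + 0.0290) − 1 = 10.2721%
Difference (ex-post − ex-ante) = -1.0494% → -1.05%.

-1.05%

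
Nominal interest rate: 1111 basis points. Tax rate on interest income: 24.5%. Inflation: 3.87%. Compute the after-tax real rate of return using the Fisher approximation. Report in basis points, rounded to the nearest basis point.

452 basis points

After-tax nominal return = 11.11% × (1 − 0.245) = 8.38805%.
r ≈ 8.38805% − 3.87% → 452 basis points.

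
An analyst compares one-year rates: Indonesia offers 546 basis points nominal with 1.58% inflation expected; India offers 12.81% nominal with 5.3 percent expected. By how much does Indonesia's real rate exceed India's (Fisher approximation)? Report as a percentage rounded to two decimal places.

Indonesia: 5.46% − 1.58% = 3.880%
India: 12.81% − 5.3% = 7.510%
Differential = -3.630% → -3.63%.

-3.63%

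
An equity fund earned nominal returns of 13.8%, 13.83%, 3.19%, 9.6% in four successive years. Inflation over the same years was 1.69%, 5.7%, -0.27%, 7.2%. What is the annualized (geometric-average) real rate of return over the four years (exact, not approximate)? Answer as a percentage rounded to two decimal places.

6.26%

Compound the nominal returns: 1.1380 × 1.1383 × 1.0319 × 1.0960 = 1.46503218.
Compound inflation: 1.0169 × 1.0570 × 0.9973 × 1.0720 = 1.14914237.
Deflate: 1.46503218 / 1.14914237 = 1.27489179.
Annualized real rate = 1.27489179^(1/4) − 1 = 6.2596% → 6.26%.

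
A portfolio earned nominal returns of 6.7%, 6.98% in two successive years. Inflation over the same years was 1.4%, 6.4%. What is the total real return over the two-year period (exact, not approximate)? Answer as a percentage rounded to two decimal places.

Nominal growth factor = 1.0670 × 1.0698 = 1.141477
Price-level growth factor = 1.0140 × 1.0640 = 1.078896
Real growth factor = 1.141477 / 1.078896 = 1.058004
Total real return = 1.058004 − 1 → 5.80%.

5.80%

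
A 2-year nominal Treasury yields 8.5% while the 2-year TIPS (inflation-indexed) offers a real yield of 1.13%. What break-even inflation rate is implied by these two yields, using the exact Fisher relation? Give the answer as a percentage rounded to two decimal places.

(1 + π) = (1 + i)/(1 + r) = 1.08500 / 1.01130 = 1.072876
Break-even inflation = 1.072876 − 1 → 7.29%.

7.29%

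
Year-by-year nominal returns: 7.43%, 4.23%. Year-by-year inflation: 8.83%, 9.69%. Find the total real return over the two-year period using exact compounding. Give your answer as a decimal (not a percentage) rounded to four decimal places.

Compound the nominal returns: 1.0743 × 1.0423 = 1.119743.
Compound inflation: 1.0883 × 1.0969 = 1.193756.
Deflate: 1.119743 / 1.193756 = 0.938000.
Total real return = 0.938000 − 1 → -0.0620.

-0.0620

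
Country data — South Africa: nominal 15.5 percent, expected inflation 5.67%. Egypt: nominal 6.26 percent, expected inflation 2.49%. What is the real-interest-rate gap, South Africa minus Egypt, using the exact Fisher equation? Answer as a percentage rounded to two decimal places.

South Africa: (1 + 0.1550)/(1 + 0.0567) − 1 = 9.3025%
Egypt: (1 + 0.0626)/(1 + 0.0249) − 1 = 3.6784%
Differential = 9.3025% − 3.6784% = 5.6241% → 5.62%.

5.62%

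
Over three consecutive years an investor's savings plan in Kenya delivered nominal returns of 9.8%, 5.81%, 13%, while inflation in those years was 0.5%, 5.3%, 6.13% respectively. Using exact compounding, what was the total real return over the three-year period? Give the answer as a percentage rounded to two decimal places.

Nominal growth factor = 1.0980 × 1.0581 × 1.1300 = 1.312827
Price-level growth factor = 1.0050 × 1.0530 × 1.0613 = 1.123137
Real growth factor = 1.312827 / 1.123137 = 1.168893
Total real return = 1.168893 − 1 → 16.89%.

16.89%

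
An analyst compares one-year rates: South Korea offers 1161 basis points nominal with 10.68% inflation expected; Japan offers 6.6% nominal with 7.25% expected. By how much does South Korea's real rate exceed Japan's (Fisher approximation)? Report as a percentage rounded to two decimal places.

1.58%

South Korea: 11.61% − 10.68% = 0.930%
Japan: 6.6% − 7.25% = -0.650%
Differential = 1.580% → 1.58%.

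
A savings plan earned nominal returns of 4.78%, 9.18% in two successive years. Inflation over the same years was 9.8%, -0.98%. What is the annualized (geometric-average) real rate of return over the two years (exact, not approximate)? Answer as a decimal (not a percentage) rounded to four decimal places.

Compound the nominal returns: 1.0478 × 1.0918 = 1.14398804.
Compound inflation: 1.0980 × 0.9902 = 1.08723960.
Deflate: 1.14398804 / 1.08723960 = 1.05219497.
Annualized real rate = 1.05219497^(1/2) − 1 = 2.5766% → 0.0258.

0.0258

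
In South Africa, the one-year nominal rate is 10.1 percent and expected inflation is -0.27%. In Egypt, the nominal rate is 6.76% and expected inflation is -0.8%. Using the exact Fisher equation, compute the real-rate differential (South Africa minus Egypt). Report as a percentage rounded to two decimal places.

South Africa: (1 + 0.1010)/(1 − 0.0027) − 1 = 10.3981%
Egypt: (1 + 0.0676)/(1 − 0.0080) − 1 = 7.6210%
Differential = 10.3981% − 7.6210% = 2.7771% → 2.78%.

2.78%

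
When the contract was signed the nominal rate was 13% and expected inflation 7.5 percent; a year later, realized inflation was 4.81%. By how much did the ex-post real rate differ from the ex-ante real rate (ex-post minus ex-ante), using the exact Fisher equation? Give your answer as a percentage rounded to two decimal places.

Ex-ante: (1 + 0.1300)/(1 + 0.0750) − 1 = 5.1163%
Ex-post: (1 + 0.1300)/(1 + 0.0481) − 1 = 7.8141%
Difference (ex-post − ex-ante) = 2.6979% → 2.70%.

2.70%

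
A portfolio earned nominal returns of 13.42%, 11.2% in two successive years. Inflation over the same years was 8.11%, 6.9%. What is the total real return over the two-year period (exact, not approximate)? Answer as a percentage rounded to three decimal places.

9.132%

Compound the nominal returns: 1.1342 × 1.1120 = 1.261230.
Compound inflation: 1.0811 × 1.0690 = 1.155696.
Deflate: 1.261230 / 1.155696 = 1.091317.
Total real return = 1.091317 − 1 → 9.132%.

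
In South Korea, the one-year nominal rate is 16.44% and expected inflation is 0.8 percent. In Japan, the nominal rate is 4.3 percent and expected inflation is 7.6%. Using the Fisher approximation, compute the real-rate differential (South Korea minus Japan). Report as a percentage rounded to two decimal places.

18.94%

South Korea: 16.44% − 0.8% = 15.640%
Japan: 4.3% − 7.6% = -3.300%
Differential = 18.940% → 18.94%.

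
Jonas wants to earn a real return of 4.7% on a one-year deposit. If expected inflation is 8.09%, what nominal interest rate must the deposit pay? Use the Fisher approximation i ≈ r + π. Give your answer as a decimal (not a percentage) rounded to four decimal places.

0.1279

i ≈ r + π = 4.7% + 8.09% = 0.1279.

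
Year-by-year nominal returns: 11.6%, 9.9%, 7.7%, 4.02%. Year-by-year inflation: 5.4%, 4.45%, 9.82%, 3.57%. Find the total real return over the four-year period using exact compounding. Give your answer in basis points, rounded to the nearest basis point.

973 basis points

Compound the nominal returns: 1.1160 × 1.0990 × 1.0770 × 1.0402 = 1.374024.
Compound inflation: 1.0540 × 1.0445 × 1.0982 × 1.0357 = 1.252173.
Deflate: 1.374024 / 1.252173 = 1.097312.
Total real return = 1.097312 − 1 → 973 basis points.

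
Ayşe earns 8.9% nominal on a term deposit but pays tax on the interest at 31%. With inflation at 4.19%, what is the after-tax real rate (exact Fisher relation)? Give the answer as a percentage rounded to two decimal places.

After-tax nominal return = 8.9% × (1 − 0.31) = 6.1410%.
1 + r = 1.06141 / 1.04190 = 1.018725
After-tax real rate = 1.018725 − 1 → 1.87%.

1.87%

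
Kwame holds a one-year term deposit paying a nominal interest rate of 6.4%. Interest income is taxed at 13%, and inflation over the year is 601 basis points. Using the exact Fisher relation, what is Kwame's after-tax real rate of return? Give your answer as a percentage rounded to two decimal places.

-0.42%

After-tax nominal return = 6.4% × (1 − 0.13) = 5.5680%.
1 + r = 1.05568 / 1.06010 = 0.995831
After-tax real rate = 0.995831 − 1 → -0.42%.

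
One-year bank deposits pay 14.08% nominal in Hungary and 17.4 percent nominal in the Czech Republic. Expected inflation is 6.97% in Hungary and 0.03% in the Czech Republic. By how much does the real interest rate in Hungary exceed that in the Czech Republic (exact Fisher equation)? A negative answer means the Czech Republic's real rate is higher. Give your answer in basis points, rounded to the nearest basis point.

Hungary: (1 + 0.1408)/(1 + 0.0697) − 1 = 6.6467%
The Czech Republic: (1 + 0.1740)/(1 + 0.0003) − 1 = 17.3648%
Differential = 6.6467% − 17.3648% = -10.7181% → -1072 basis points.

-1072 basis points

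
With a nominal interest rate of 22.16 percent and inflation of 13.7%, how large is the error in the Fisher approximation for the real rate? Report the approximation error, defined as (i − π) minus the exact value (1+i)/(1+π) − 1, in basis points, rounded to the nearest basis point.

102 basis points

Approximate: r ≈ 22.160% − 13.700% = 8.4600%
Exact: (1 + 0.2216)/(1 + 0.1370) − 1 = 7.4406%
Error = 8.4600% − 7.4406% = 1.0194% → 102 basis points.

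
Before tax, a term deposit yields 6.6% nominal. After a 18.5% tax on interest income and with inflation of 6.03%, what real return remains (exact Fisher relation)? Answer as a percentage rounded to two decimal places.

-0.61%

After-tax nominal return = 6.6% × (1 − 0.185) = 5.3790%.
1 + r = 1.05379 / 1.06030 = 0.993860
After-tax real rate = 0.993860 − 1 → -0.61%.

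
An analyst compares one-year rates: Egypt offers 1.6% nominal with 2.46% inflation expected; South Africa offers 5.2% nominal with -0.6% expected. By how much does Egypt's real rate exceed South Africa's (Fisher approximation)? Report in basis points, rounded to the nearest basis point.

-666 basis points

Egypt: 1.6% − 2.46% = -0.860%
South Africa: 5.2% − (-0.6%) = 5.800%
Differential = -6.660% → -666 basis points.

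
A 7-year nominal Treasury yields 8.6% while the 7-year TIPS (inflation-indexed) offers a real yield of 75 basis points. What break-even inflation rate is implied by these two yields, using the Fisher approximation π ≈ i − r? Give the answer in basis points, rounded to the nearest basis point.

785 basis points

π ≈ i − r = 8.6% − 0.75% → 785 basis points.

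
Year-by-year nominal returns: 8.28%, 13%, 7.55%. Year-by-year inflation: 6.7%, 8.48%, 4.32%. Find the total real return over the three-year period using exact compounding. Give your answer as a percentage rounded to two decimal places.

8.98%

Compound the nominal returns: 1.0828 × 1.1300 × 1.0755 = 1.315943.
Compound inflation: 1.0670 × 1.0848 × 1.0432 = 1.207485.
Deflate: 1.315943 / 1.207485 = 1.089822.
Total real return = 1.089822 − 1 → 8.98%.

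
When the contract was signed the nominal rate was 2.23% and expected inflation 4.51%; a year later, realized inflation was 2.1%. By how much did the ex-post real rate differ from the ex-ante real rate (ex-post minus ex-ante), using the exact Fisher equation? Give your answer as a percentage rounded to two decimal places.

2.31%

Ex-ante: (1 + 0.0223)/(1 + 0.0451) − 1 = -2.1816%
Ex-post: (1 + 0.0223)/(1 + 0.0210) − 1 = 0.1273%
Difference (ex-post − ex-ante) = 2.3089% → 2.31%.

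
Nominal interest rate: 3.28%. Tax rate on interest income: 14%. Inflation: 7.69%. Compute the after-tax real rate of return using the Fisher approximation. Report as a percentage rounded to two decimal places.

After-tax nominal return = 3.28% × (1 − 0.14) = 2.8208%.
r ≈ 2.8208% − 7.69% → -4.87%.

-4.87%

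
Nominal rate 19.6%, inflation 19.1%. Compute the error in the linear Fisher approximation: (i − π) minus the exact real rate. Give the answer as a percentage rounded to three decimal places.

0.080%

Approximate: r ≈ 19.600% − 19.100% = 0.5000%
Exact: (1 + 0.1960)/(1 + 0.1910) − 1 = 0.4198%
Error = 0.5000% − 0.4198% = 0.0802% → 0.080%.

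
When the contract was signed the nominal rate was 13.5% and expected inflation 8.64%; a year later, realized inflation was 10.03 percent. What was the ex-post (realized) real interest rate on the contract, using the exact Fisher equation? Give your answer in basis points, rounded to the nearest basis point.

315 basis points

Ex-post: (1 + 0.1350)/(1 + 0.1003) − 1 = 3.1537%
So the realized real rate is 315 basis points.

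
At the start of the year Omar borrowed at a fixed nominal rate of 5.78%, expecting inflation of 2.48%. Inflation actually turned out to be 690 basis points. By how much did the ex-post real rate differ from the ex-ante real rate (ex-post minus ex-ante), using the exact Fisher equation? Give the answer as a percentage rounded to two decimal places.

-4.27%

Ex-ante: (1 + 0.0578)/(1 + 0.0248) − 1 = 3.2201%
Ex-post: (1 + 0.0578)/(1 + 0.0690) − 1 = -1.0477%
Difference (ex-post − ex-ante) = -4.2678% → -4.27%.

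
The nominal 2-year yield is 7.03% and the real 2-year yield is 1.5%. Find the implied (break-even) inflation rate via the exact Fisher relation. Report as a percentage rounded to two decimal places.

(1 + π) = (1 + i)/(1 + r) = 1.07030 / 1.01500 = 1.054483
Break-even inflation = 1.054483 − 1 → 5.45%.

5.45%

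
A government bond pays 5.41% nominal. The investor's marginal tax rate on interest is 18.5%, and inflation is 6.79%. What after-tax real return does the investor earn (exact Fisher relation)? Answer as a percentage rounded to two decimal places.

After-tax nominal return = 5.41% × (1 − 0.185) = 4.40915%.
1 + r = 1.0440915 / 1.06790 = 0.977705
After-tax real rate = 0.977705 − 1 → -2.23%.

-2.23%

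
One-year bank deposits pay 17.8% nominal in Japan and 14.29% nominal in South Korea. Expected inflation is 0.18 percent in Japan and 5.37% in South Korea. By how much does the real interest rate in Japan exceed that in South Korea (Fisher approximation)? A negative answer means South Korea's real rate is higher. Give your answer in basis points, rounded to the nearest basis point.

870 basis points

Japan: 17.8% − 0.18% = 17.620%
South Korea: 14.29% − 5.37% = 8.920%
Differential = 8.700% → 870 basis points.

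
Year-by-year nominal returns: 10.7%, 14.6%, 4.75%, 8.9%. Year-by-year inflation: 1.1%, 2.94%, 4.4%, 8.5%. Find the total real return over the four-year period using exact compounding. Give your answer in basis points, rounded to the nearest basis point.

Nominal growth factor = 1.1070 × 1.1460 × 1.0475 × 1.0890 = 1.447152
Price-level growth factor = 1.0110 × 1.0294 × 1.0440 × 1.0850 = 1.178869
Real growth factor = 1.447152 / 1.178869 = 1.227577
Total real return = 1.227577 − 1 → 2276 basis points.

2276 basis points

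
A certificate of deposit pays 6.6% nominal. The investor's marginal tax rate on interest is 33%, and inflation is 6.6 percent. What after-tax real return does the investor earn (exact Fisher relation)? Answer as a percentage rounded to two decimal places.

-2.04%

After-tax nominal return = 6.6% × (1 − 0.33) = 4.4220%.
1 + r = 1.04422 / 1.06600 = 0.979568
After-tax real rate = 0.979568 − 1 → -2.04%.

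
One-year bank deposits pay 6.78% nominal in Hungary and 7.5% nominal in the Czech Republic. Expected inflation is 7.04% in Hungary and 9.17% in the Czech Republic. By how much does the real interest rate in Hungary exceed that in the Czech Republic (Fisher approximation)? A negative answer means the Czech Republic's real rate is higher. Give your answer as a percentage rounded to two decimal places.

Hungary: 6.78% − 7.04% = -0.260%
The Czech Republic: 7.5% − 9.17% = -1.670%
Differential = 1.410% → 1.41%.

1.41%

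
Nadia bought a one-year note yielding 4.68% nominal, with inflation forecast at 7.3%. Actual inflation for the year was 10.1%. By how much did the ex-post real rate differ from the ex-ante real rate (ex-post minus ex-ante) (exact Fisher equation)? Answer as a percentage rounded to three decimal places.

-2.481%

Ex-ante: (1 + 0.0468)/(1 + 0.0730) − 1 = -2.4418%
Ex-post: (1 + 0.0468)/(1 + 0.1010) − 1 = -4.9228%
Difference (ex-post − ex-ante) = -2.4810% → -2.481%.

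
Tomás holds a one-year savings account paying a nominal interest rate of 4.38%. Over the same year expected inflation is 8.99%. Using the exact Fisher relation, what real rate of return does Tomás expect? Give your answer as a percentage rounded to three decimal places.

-4.230%

By the Fisher relation, 1 + r = (1 + i)/(1 + π).
1 + r = 1.04380 / 1.08990 = 0.957703
r = 0.957703 − 1 = -4.2297%, i.e. -4.230%.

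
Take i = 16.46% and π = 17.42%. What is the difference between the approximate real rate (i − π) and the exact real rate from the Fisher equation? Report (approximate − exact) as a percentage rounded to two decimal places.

-0.14%

Approximate: r ≈ 16.460% − 17.420% = -0.9600%
Exact: (1 + 0.1646)/(1 + 0.1742) − 1 = -0.8176%
Error = -0.9600% − (-0.8176%) = -0.1424% → -0.14%.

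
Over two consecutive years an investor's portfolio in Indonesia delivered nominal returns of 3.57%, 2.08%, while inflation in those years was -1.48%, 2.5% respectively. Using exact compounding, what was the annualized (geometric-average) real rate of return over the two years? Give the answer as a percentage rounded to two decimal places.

Nominal growth factor = 1.0357 × 1.0208 = 1.05724256
Price-level growth factor = 0.9852 × 1.0250 = 1.00983000
Real growth factor = 1.05724256 / 1.00983000 = 1.04695103
Annualized real rate = 1.04695103^(1/2) − 1 = 2.3206% → 2.32%.

2.32%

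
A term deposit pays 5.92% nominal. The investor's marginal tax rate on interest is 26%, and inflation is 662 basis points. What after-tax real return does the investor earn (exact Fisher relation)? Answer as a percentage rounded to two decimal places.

-2.10%

After-tax nominal return = 5.92% × (1 − 0.26) = 4.3808%.
1 + r = 1.043808 / 1.06620 = 0.978998
After-tax real rate = 0.978998 − 1 → -2.10%.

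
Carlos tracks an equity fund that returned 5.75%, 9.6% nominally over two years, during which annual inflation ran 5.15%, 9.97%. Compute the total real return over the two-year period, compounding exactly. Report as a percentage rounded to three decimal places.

0.232%

Nominal growth factor = 1.0575 × 1.0960 = 1.159020
Price-level growth factor = 1.0515 × 1.0997 = 1.156335
Real growth factor = 1.159020 / 1.156335 = 1.002322
Total real return = 1.002322 − 1 → 0.232%.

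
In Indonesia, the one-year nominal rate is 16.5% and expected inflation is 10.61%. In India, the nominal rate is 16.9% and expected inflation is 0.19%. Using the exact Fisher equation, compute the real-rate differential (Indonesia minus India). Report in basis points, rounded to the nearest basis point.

-1135 basis points

Indonesia: (1 + 0.1650)/(1 + 0.1061) − 1 = 5.3250%
India: (1 + 0.1690)/(1 + 0.0019) − 1 = 16.6783%
Differential = 5.3250% − 16.6783% = -11.3533% → -1135 basis points.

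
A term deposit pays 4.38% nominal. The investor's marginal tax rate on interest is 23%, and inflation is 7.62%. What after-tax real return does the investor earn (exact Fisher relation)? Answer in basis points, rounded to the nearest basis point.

After-tax nominal return = 4.38% × (1 − 0.23) = 3.3726%.
1 + r = 1.033726 / 1.07620 = 0.960533
After-tax real rate = 0.960533 − 1 → -395 basis points.

-395 basis points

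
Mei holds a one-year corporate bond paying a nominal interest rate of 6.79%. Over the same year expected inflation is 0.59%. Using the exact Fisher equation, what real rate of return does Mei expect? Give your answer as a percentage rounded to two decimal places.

By the Fisher equation, 1 + r = (1 + i)/(1 + π).
1 + r = 1.06790 / 1.00590 = 1.061636
r = 1.061636 − 1 = 6.1636%, i.e. 6.16%.

6.16%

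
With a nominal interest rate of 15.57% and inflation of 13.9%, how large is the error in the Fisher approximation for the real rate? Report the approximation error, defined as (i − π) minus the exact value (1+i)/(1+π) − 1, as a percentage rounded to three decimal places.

0.204%

Approximate: r ≈ 15.570% − 13.900% = 1.6700%
Exact: (1 + 0.1557)/(1 + 0.1390) − 1 = 1.4662%
Error = 1.6700% − 1.4662% = 0.2038% → 0.204%.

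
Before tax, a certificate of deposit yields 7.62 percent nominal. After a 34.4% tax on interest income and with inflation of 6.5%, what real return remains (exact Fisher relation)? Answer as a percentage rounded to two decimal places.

After-tax nominal return = 7.62% × (1 − 0.344) = 4.99872%.
1 + r = 1.0499872 / 1.06500 = 0.985903
After-tax real rate = 0.985903 − 1 → -1.41%.

-1.41%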